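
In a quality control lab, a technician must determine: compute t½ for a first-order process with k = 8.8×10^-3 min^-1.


t½ = ln2/k = 0.693147/(8.8×10^-3 min^-1)
= 78.77 min

78.77 min


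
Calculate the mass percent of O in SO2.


M(SO2) = 1×32.07 + 2×16.0 = 64.07 g/mol
Mass of O = 2 × 16.0 = 32.00 g/mol
% O = 32.00/64.07 × 100 = 49.95%

49.95%


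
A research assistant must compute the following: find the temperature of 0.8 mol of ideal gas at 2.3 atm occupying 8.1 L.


PV = nRT  (R = 0.08206 L·atm/(mol·K))
T = PV/(nR) = 2.3×8.1/(0.8×0.08206)
= 18.63/0.065648
= 283.79 K

283.79 K


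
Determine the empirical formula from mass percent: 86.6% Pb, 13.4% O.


Assume 100 g sample. Moles of each element:
  Pb: 86.6/207.2 = 0.418 mol
  O: 13.4/16.0 = 0.838 mol
Divide by smallest (0.418):
  Pb: 0.418/0.418 = 1.0
  O: 0.838/0.418 = 2.0
Empirical formula: PbO2

PbO2


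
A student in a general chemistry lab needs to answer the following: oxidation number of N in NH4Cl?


x + 4(+1) + (-1) = 0, so x = -3
Oxidation number: -3

-3


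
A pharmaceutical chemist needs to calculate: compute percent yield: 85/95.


% yield = actual/theoretical × 100
= 85/95 × 100
= 89.47%

89.47%


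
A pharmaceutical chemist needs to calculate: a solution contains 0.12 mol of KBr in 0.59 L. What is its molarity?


M = n/V = 0.12/0.59 = 0.203 mol/L

0.203 M


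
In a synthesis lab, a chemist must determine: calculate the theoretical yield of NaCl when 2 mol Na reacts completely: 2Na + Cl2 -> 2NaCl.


Mole ratio NaCl:Na = 2:2
n(NaCl) = 2 × 2/2 = 2.000 mol
mass = 2.000 × 58.44 = 116.88 g

116.88 g


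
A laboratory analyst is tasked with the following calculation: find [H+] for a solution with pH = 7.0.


[H+] = 10^(-pH) = 10^(-7.0)
= 1.0×10^-7 M

1.0×10^-7 M


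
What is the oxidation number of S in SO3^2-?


x + 3(-2) = -2, so x = +4
Oxidation number: +4

+4


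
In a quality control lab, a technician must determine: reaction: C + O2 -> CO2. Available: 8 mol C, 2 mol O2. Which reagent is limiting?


Mole ratio available / coefficient:
  C: 8/1 = 8.000
  O2: 2/1 = 2.000
Smaller ratio is limiting.

O2


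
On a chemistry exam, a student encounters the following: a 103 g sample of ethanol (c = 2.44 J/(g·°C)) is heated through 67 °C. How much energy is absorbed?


q = mcΔT = 103 × 2.44 × 67
= 16838.44 J

16838.44 J


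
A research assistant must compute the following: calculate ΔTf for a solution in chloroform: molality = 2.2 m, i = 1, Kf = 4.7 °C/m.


ΔTf = Kf × m × i
= 4.7 × 2.2 × 1
= 10.34 °C

10.34 °C


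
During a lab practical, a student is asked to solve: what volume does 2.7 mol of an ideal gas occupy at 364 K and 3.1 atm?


PV = nRT  (R = 0.08206 L·atm/(mol·K))
V = nRT/P = 2.7×0.08206×364/3.1
= 26.016 L

26.016 L


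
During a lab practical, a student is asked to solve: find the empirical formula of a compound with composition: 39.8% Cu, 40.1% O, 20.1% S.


Assume 100 g sample. Moles of each element:
  Cu: 39.8/63.55 = 0.626 mol
  O: 40.1/16.0 = 2.506 mol
  S: 20.1/32.07 = 0.627 mol
Divide by smallest (0.626):
  Cu: 0.626/0.626 = 1.0
  O: 2.506/0.626 = 4.0
  S: 0.627/0.626 = 1.0
Empirical formula: CuSO4

CuSO4


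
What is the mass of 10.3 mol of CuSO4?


M(CuSO4) = 159.62 g/mol
mass = n × M = 10.3 × 159.62 = 1644.09 g

1644.09 g


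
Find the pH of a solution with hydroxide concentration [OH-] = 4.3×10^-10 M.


pOH = -log10([OH-]) = -log10(4.3×10^-10)
= 10 - log10(4.3) = 9.37
pH = 14 - pOH = 14 - 9.37 = 4.63

4.63


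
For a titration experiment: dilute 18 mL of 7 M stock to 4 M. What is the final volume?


C1V1 = C2V2
7 × 18 = 4 × V2
V2 = 126/4 = 31.5 mL

31.5 mL


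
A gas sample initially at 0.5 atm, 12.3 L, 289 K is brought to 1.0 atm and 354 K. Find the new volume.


P1V1/T1 = P2V2/T2
V2 = P1V1T2/(T1P2)
= 0.5×12.3×354/(289×1.0)
= 7.533 L

7.533 L


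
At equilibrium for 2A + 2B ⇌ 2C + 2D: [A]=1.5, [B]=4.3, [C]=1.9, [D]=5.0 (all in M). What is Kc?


Kc = [C]^2[D]^2/([A]^2[B]^2)
= (1.9^2 × 5.0^2)/(1.5^2 × 4.3^2)
= 90.25/41.6025
= 2.169

2.169


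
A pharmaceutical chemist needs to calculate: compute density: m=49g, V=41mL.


ρ = mass/volume
= 49/41
= 1.195 g/mL

1.195 g/mL


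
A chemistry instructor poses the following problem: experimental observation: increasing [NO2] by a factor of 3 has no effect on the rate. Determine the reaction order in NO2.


rate ∝ [NO2]^n
rate ∝ [NO2]^0
Order in NO2: 0

0


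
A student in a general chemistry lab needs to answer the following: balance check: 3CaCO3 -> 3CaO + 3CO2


Equation: 3CaCO3 -> 3CaO + 3CO2
Check atoms: C: 3=3, Ca: 3=3, O: 9=9
Balanced

Yes, balanced


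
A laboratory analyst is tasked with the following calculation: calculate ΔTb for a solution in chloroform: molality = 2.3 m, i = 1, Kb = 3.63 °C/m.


ΔTb = Kb × m × i
= 3.63 × 2.3 × 1
= 8.349 °C

8.349 °C


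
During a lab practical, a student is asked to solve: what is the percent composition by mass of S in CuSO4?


M(CuSO4) = 1×63.55 + 1×32.07 + 4×16.0 = 159.62 g/mol
Mass of S = 1 × 32.07 = 32.07 g/mol
% S = 32.07/159.62 × 100 = 20.09%

20.09%


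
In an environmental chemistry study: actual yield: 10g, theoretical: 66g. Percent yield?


% yield = actual/theoretical × 100
= 10/66 × 100
= 15.15%

15.15%


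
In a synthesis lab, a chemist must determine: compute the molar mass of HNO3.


M(HNO3) = 1×1.008 + 1×14.01 + 3×16.0
= 1.01 + 14.01 + 48.0
= 63.02 g/mol

63.02 g/mol


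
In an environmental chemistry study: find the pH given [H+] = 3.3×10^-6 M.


pH = -log10([H+]) = -log10(3.3×10^-6)
= 6 - log10(3.3)
= 6 - 0.52
= 5.48

5.48


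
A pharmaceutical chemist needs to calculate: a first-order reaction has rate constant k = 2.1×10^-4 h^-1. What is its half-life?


t½ = ln2/k = 0.693147/(2.1×10^-4 h^-1)
= 3301 h

3301 h


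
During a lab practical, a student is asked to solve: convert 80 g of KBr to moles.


M(KBr) = 119.0 g/mol
n = mass/M = 80/119.0 = 0.6723 mol

0.6723 mol


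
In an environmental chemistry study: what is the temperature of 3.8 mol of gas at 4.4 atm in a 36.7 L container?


PV = nRT  (R = 0.08206 L·atm/(mol·K))
T = PV/(nR) = 4.4×36.7/(3.8×0.08206)
= 161.48/0.311828
= 517.85 K

517.85 K


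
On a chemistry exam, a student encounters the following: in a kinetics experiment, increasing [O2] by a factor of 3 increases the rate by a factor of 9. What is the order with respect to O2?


rate ∝ [O2]^n
3^n = 9 → n = 2
Order in O2: 2

2


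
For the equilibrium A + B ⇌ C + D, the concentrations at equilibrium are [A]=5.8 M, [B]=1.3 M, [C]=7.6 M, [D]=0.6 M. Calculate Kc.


Kc = [C][D]/([A][B])
= (7.6^1 × 0.6^1)/(5.8^1 × 1.3^1)
= 4.56/7.54
= 0.6048

0.6048


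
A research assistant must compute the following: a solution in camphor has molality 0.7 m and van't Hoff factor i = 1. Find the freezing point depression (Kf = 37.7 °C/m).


ΔTf = Kf × m × i
= 37.7 × 0.7 × 1
= 26.39 °C

26.39 °C


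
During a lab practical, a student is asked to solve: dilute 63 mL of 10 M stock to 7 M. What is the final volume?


C1V1 = C2V2
10 × 63 = 7 × V2
V2 = 630/7 = 90.0 mL

90.0 mL


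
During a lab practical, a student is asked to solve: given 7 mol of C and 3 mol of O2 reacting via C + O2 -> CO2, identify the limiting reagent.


Mole ratio available / coefficient:
  C: 7/1 = 7.000
  O2: 3/1 = 3.000
Smaller ratio is limiting.

O2


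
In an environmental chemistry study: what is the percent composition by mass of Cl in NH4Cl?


M(NH4Cl) = 1×14.01 + 4×1.008 + 1×35.45 = 53.492 g/mol
Mass of Cl = 1 × 35.45 = 35.45 g/mol
% Cl = 35.45/53.492 × 100 = 66.27%

66.27%


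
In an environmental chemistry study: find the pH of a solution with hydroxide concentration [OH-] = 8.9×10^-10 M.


pOH = -log10([OH-]) = -log10(8.9×10^-10)
= 10 - log10(8.9) = 9.05
pH = 14 - pOH = 14 - 9.05 = 4.95

4.95


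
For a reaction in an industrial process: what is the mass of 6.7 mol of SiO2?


M(SiO2) = 60.09 g/mol
mass = n × M = 6.7 × 60.09 = 402.60 g

402.60 g


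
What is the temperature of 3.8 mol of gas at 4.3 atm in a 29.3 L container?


PV = nRT  (R = 0.08206 L·atm/(mol·K))
T = PV/(nR) = 4.3×29.3/(3.8×0.08206)
= 125.99/0.311828
= 404.04 K

404.04 K


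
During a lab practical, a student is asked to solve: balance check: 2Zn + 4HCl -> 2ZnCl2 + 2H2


Equation: 2Zn + 4HCl -> 2ZnCl2 + 2H2
Check atoms: Cl: 4=4, H: 4=4, Zn: 2=2
Balanced

Yes, balanced


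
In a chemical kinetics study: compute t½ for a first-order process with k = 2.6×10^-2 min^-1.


t½ = ln2/k = 0.693147/(2.6×10^-2 min^-1)
= 26.66 min

26.66 min


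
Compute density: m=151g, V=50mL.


ρ = mass/volume
= 151/50
= 3.02 g/mL

3.02 g/mL


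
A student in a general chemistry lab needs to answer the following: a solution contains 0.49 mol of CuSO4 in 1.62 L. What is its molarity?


M = n/V = 0.49/1.62 = 0.302 mol/L

0.302 M


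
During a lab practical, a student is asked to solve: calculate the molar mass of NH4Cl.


M(NH4Cl) = 1×14.01 + 4×1.008 + 1×35.45
= 14.01 + 4.03 + 35.45
= 53.49 g/mol

53.49 g/mol


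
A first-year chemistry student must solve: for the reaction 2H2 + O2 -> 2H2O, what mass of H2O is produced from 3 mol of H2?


Mole ratio H2O:H2 = 2:2
n(H2O) = 3 × 2/2 = 3.000 mol
mass = 3.000 × 18.02 = 54.06 g

54.06 g


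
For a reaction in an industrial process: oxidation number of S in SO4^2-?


x + 4(-2) = -2, so x = +6
Oxidation number: +6

+6


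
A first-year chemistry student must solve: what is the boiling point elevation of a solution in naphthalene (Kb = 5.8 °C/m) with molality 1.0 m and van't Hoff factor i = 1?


ΔTb = Kb × m × i
= 5.8 × 1.0 × 1
= 5.8 °C

5.8 °C


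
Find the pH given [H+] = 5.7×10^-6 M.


pH = -log10([H+]) = -log10(5.7×10^-6)
= 6 - log10(5.7)
= 6 - 0.76
= 5.24

5.24


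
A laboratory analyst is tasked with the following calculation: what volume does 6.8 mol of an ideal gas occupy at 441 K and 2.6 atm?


PV = nRT  (R = 0.08206 L·atm/(mol·K))
V = nRT/P = 6.8×0.08206×441/2.6
= 94.647 L

94.647 L


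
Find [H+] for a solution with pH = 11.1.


[H+] = 10^(-pH) = 10^(-11.1)
= 7.94×10^-12 M

7.94×10^-12 M


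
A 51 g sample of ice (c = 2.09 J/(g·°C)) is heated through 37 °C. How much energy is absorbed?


q = mcΔT = 51 × 2.09 × 37
= 3943.83 J

3943.83 J


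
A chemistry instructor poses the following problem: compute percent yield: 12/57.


% yield = actual/theoretical × 100
= 12/57 × 100
= 21.05%

21.05%


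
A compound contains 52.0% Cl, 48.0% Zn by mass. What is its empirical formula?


Assume 100 g sample. Moles of each element:
  Cl: 52.0/35.45 = 1.467 mol
  Zn: 48.0/65.38 = 0.734 mol
Divide by smallest (0.734):
  Cl: 1.467/0.734 = 2.0
  Zn: 0.734/0.734 = 1.0
Empirical formula: ZnCl2

ZnCl2


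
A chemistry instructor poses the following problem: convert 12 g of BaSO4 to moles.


M(BaSO4) = 233.4 g/mol
n = mass/M = 12/233.4 = 0.0514 mol

0.0514 mol


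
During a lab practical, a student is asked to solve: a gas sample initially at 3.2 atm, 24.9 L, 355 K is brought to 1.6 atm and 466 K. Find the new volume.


P1V1/T1 = P2V2/T2
V2 = P1V1T2/(T1P2)
= 3.2×24.9×466/(355×1.6)
= 65.371 L

65.371 L


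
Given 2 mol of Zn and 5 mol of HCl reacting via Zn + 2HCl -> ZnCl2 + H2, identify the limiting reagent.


Mole ratio available / coefficient:
  Zn: 2/1 = 2.000
  HCl: 5/2 = 2.500
Smaller ratio is limiting.

Zn


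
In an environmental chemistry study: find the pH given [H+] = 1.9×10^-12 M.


pH = -log10([H+]) = -log10(1.9×10^-12)
= 12 - log10(1.9)
= 12 - 0.28
= 11.72

11.72


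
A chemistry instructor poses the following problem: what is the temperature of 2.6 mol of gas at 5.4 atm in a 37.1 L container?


PV = nRT  (R = 0.08206 L·atm/(mol·K))
T = PV/(nR) = 5.4×37.1/(2.6×0.08206)
= 200.34/0.213356
= 938.99 K

938.99 K


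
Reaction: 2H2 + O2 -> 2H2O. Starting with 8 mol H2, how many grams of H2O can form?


Mole ratio H2O:H2 = 2:2
n(H2O) = 8 × 2/2 = 8.000 mol
mass = 8.000 × 18.02 = 144.16 g

144.16 g


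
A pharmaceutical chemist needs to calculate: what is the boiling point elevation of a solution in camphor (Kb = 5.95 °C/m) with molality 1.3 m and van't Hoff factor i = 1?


ΔTb = Kb × m × i
= 5.95 × 1.3 × 1
= 7.735 °C

7.735 °C


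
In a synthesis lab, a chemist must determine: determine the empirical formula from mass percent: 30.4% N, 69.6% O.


Assume 100 g sample. Moles of each element:
  N: 30.4/14.01 = 2.17 mol
  O: 69.6/16.0 = 4.35 mol
Divide by smallest (2.17):
  N: 2.17/2.17 = 1.0
  O: 4.35/2.17 = 2.0
Empirical formula: NO2

NO2


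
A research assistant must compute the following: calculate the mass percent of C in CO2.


M(CO2) = 1×12.01 + 2×16.0 = 44.01 g/mol
Mass of C = 1 × 12.01 = 12.01 g/mol
% C = 12.01/44.01 × 100 = 27.29%

27.29%


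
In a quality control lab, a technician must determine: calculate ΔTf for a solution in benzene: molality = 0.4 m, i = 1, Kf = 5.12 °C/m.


ΔTf = Kf × m × i
= 5.12 × 0.4 × 1
= 2.048 °C

2.048 °C


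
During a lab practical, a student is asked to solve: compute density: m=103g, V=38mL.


ρ = mass/volume
= 103/38
= 2.711 g/mL

2.711 g/mL


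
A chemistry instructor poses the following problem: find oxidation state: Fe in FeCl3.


x + 3(-1) = 0, so x = +3
Oxidation number: +3

+3


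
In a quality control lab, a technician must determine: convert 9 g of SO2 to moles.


M(SO2) = 64.07 g/mol
n = mass/M = 9/64.07 = 0.1405 mol

0.1405 mol


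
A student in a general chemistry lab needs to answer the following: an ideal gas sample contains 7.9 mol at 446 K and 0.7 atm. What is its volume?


PV = nRT  (R = 0.08206 L·atm/(mol·K))
V = nRT/P = 7.9×0.08206×446/0.7
= 413.043 L

413.043 L


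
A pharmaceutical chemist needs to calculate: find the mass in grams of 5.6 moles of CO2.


M(CO2) = 44.01 g/mol
mass = n × M = 5.6 × 44.01 = 246.46 g

246.46 g


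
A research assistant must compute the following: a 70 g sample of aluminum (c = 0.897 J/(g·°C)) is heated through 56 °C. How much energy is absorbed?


q = mcΔT = 70 × 0.897 × 56
= 3516.24 J

3516.24 J


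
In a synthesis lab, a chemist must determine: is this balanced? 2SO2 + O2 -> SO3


Equation: 2SO2 + O2 -> SO3
Check atoms: O: 6≠3, S: 2≠1
Not balanced

No, not balanced


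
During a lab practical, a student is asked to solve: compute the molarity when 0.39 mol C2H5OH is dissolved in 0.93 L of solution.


M = n/V = 0.39/0.93 = 0.419 mol/L

0.419 M


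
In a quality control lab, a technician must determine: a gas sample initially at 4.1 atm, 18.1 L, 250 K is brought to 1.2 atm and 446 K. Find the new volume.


P1V1/T1 = P2V2/T2
V2 = P1V1T2/(T1P2)
= 4.1×18.1×446/(250×1.2)
= 110.326 L

110.326 L


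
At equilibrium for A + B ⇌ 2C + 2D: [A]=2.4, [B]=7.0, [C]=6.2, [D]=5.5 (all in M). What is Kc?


Kc = [C]^2[D]^2/([A][B])
= (6.2^2 × 5.5^2)/(2.4^1 × 7.0^1)
= 1162.81/16.8
= 69.21

69.21


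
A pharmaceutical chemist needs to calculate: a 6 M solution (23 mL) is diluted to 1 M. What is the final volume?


C1V1 = C2V2
6 × 23 = 1 × V2
V2 = 138/1 = 138.0 mL

138.0 mL


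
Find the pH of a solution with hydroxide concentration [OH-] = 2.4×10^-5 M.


pOH = -log10([OH-]) = -log10(2.4×10^-5)
= 5 - log10(2.4) = 4.62
pH = 14 - pOH = 14 - 4.62 = 9.38

9.38


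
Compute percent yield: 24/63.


% yield = actual/theoretical × 100
= 24/63 × 100
= 38.1%

38.1%


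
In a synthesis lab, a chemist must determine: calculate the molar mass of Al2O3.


M(Al2O3) = 2×26.98 + 3×16.0
= 53.96 + 48.0
= 101.96 g/mol

101.96 g/mol


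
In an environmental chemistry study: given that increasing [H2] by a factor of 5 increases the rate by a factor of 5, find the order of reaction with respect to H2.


rate ∝ [H2]^n
5^n = 5 → n = 1
Order in H2: 1

1


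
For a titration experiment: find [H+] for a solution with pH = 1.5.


[H+] = 10^(-pH) = 10^(-1.5)
= 3.16×10^-2 M

3.16×10^-2 M


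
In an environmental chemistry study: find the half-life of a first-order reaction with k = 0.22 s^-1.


t½ = ln2/k = 0.693147/(0.22 s^-1)
= 3.151 s

3.151 s


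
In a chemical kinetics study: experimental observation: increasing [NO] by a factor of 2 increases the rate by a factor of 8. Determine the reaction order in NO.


rate ∝ [NO]^n
2^n = 8 → n = 3
Order in NO: 3

3


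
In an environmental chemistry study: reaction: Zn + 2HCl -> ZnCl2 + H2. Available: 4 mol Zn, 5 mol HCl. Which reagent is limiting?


Mole ratio available / coefficient:
  Zn: 4/1 = 4.000
  HCl: 5/2 = 2.500
Smaller ratio is limiting.

HCl


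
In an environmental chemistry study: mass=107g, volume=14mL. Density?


ρ = mass/volume
= 107/14
= 7.643 g/mL

7.643 g/mL


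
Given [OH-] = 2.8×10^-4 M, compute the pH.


pOH = -log10([OH-]) = -log10(2.8×10^-4)
= 4 - log10(2.8) = 3.55
pH = 14 - pOH = 14 - 3.55 = 10.45

10.45


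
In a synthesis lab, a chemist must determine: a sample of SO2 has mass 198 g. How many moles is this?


M(SO2) = 64.07 g/mol
n = mass/M = 198/64.07 = 3.0904 mol

3.0904 mol


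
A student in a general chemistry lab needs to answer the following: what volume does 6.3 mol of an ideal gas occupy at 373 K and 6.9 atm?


PV = nRT  (R = 0.08206 L·atm/(mol·K))
V = nRT/P = 6.3×0.08206×373/6.9
= 27.947 L

27.947 L


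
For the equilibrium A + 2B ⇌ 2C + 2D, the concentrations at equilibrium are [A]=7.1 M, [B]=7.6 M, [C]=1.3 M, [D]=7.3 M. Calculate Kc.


Kc = [C]^2[D]^2/([A][B]^2)
= (1.3^2 × 7.3^2)/(7.1^1 × 7.6^2)
= 90.0601/410.096
= 0.2196

0.2196


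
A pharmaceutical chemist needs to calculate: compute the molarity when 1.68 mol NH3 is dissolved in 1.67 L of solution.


M = n/V = 1.68/1.67 = 1.006 mol/L

1.006 M


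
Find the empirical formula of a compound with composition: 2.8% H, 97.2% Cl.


Assume 100 g sample. Moles of each element:
  H: 2.8/1.008 = 2.778 mol
  Cl: 97.2/35.45 = 2.742 mol
Divide by smallest (2.742):
  H: 2.778/2.742 = 1.01
  Cl: 2.742/2.742 = 1.0
Empirical formula: HCl

HCl


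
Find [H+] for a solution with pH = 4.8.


[H+] = 10^(-pH) = 10^(-4.8)
= 1.58×10^-5 M

1.58×10^-5 M


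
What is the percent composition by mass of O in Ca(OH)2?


M(Ca(OH)2) = 1×40.08 + 2×16.0 + 2×1.008 = 74.096 g/mol
Mass of O = 2 × 16.0 = 32.00 g/mol
% O = 32.00/74.096 × 100 = 43.19%

43.19%


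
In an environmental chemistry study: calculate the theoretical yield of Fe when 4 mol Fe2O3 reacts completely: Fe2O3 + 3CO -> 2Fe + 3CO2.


Mole ratio Fe:Fe2O3 = 2:1
n(Fe) = 4 × 2/1 = 8.000 mol
mass = 8.000 × 55.85 = 446.8 g

446.8 g


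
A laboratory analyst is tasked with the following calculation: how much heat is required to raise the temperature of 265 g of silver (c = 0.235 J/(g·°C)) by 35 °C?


q = mcΔT = 265 × 0.235 × 35
= 2179.63 J

2179.63 J


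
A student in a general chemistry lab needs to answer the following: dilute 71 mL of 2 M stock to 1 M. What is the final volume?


C1V1 = C2V2
2 × 71 = 1 × V2
V2 = 142/1 = 142.0 mL

142.0 mL


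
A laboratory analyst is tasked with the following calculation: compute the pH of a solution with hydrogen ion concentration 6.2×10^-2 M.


pH = -log10([H+]) = -log10(6.2×10^-2)
= 2 - log10(6.2)
= 2 - 0.79
= 1.21

1.21


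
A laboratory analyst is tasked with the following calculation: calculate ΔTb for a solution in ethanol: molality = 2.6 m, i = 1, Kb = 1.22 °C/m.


ΔTb = Kb × m × i
= 1.22 × 2.6 × 1
= 3.172 °C

3.172 °C


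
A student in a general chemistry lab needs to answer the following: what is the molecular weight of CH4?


M(CH4) = 1×12.01 + 4×1.008
= 12.01 + 4.03
= 16.04 g/mol

16.04 g/mol


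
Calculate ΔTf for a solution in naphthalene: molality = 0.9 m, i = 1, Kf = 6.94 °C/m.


ΔTf = Kf × m × i
= 6.94 × 0.9 × 1
= 6.246 °C

6.246 °C


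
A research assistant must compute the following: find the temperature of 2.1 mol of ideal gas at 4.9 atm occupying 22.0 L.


PV = nRT  (R = 0.08206 L·atm/(mol·K))
T = PV/(nR) = 4.9×22.0/(2.1×0.08206)
= 107.80/0.172326
= 625.56 K

625.56 K


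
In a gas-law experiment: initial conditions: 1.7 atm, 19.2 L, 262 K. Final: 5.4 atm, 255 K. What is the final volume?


P1V1/T1 = P2V2/T2
V2 = P1V1T2/(T1P2)
= 1.7×19.2×255/(262×5.4)
= 5.883 L

5.883 L


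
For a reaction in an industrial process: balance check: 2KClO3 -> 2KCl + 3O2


Equation: 2KClO3 -> 2KCl + 3O2
Check atoms: Cl: 2=2, K: 2=2, O: 6=6
Balanced

Yes, balanced


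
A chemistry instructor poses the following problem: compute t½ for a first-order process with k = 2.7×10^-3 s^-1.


t½ = ln2/k = 0.693147/(2.7×10^-3 s^-1)
= 256.7 s

256.7 s


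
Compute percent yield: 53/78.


% yield = actual/theoretical × 100
= 53/78 × 100
= 67.95%

67.95%


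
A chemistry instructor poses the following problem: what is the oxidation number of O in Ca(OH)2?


O is usually -2
Oxidation number: -2

-2


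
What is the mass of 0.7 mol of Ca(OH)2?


M(Ca(OH)2) = 74.1 g/mol
mass = n × M = 0.7 × 74.1 = 51.87 g

51.87 g


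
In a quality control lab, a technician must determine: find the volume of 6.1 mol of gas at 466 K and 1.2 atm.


PV = nRT  (R = 0.08206 L·atm/(mol·K))
V = nRT/P = 6.1×0.08206×466/1.2
= 194.386 L

194.386 L


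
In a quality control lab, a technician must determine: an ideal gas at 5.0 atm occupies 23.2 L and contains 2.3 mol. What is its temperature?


PV = nRT  (R = 0.08206 L·atm/(mol·K))
T = PV/(nR) = 5.0×23.2/(2.3×0.08206)
= 116.00/0.188738
= 614.61 K

614.61 K


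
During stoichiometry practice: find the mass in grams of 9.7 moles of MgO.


M(MgO) = 40.31 g/mol
mass = n × M = 9.7 × 40.31 = 391.01 g

391.01 g


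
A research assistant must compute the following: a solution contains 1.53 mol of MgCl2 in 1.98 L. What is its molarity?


M = n/V = 1.53/1.98 = 0.773 mol/L

0.773 M


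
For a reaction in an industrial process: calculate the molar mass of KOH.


M(KOH) = 1×39.1 + 1×16.0 + 1×1.008
= 39.1 + 16.0 + 1.01
= 56.11 g/mol

56.11 g/mol


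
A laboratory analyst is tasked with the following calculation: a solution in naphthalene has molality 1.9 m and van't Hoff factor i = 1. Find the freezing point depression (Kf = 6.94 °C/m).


ΔTf = Kf × m × i
= 6.94 × 1.9 × 1
= 13.186 °C

13.186 °C


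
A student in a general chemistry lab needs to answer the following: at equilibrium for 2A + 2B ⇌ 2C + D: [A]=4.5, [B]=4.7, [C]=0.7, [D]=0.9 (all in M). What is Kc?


Kc = [C]^2[D]/([A]^2[B]^2)
= (0.7^2 × 0.9^1)/(4.5^2 × 4.7^2)
= 0.441/447.3225
= 9.859×10^-4

9.859×10^-4


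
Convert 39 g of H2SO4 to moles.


M(H2SO4) = 98.09 g/mol
n = mass/M = 39/98.09 = 0.3976 mol

0.3976 mol


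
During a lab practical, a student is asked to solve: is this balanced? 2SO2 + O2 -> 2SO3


Equation: 2SO2 + O2 -> 2SO3
Check atoms: O: 6=6, S: 2=2
Balanced

Yes, balanced


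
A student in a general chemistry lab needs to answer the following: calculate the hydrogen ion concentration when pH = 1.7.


[H+] = 10^(-pH) = 10^(-1.7)
= 2.0×10^-2 M

2.0×10^-2 M


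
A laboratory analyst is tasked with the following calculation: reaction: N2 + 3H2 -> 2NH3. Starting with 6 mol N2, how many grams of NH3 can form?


Mole ratio NH3:N2 = 2:1
n(NH3) = 6 × 2/1 = 12.000 mol
mass = 12.000 × 17.03 = 204.36 g

204.36 g


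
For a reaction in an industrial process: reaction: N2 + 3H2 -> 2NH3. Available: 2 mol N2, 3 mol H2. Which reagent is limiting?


Mole ratio available / coefficient:
  N2: 2/1 = 2.000
  H2: 3/3 = 1.000
Smaller ratio is limiting.

H2


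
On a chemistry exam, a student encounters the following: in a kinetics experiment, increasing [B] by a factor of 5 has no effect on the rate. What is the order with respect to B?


rate ∝ [B]^n
rate ∝ [B]^0
Order in B: 0

0


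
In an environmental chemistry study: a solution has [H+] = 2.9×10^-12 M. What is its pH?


pH = -log10([H+]) = -log10(2.9×10^-12)
= 12 - log10(2.9)
= 12 - 0.46
= 11.54

11.54


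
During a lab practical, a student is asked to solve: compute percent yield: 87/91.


% yield = actual/theoretical × 100
= 87/91 × 100
= 95.6%

95.6%


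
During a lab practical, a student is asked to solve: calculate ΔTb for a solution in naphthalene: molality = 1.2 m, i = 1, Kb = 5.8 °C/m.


ΔTb = Kb × m × i
= 5.8 × 1.2 × 1
= 6.96 °C

6.96 °C


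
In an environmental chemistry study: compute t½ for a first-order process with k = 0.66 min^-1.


t½ = ln2/k = 0.693147/(0.66 min^-1)
= 1.050 min

1.050 min


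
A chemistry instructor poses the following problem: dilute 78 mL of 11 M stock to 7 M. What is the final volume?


C1V1 = C2V2
11 × 78 = 7 × V2
V2 = 858/7 = 122.57 mL

122.57 mL


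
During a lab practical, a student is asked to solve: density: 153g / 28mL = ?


ρ = mass/volume
= 153/28
= 5.464 g/mL

5.464 g/mL


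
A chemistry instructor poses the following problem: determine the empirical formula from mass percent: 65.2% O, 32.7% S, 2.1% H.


Assume 100 g sample. Moles of each element:
  O: 65.2/16.0 = 4.075 mol
  S: 32.7/32.07 = 1.02 mol
  H: 2.1/1.008 = 2.083 mol
Divide by smallest (1.02):
  O: 4.075/1.02 = 4.0
  S: 1.02/1.02 = 1.0
  H: 2.083/1.02 = 2.04
Empirical formula: H2SO4

H2SO4


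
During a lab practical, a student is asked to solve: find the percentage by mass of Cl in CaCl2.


M(CaCl2) = 1×40.08 + 2×35.45 = 110.98 g/mol
Mass of Cl = 2 × 35.45 = 70.90 g/mol
% Cl = 70.90/110.98 × 100 = 63.89%

63.89%


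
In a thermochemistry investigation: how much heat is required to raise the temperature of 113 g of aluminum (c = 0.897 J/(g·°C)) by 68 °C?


q = mcΔT = 113 × 0.897 × 68
= 6892.55 J

6892.55 J


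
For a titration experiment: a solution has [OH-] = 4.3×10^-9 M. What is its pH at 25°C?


pOH = -log10([OH-]) = -log10(4.3×10^-9)
= 9 - log10(4.3) = 8.37
pH = 14 - pOH = 14 - 8.37 = 5.63

5.63


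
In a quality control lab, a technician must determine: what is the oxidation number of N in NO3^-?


x + 3(-2) = -1, so x = +5
Oxidation number: +5

+5


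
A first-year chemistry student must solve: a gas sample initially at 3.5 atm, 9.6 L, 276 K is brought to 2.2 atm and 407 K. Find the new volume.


P1V1/T1 = P2V2/T2
V2 = P1V1T2/(T1P2)
= 3.5×9.6×407/(276×2.2)
= 22.522 L

22.522 L


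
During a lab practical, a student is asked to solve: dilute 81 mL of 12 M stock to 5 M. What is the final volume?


C1V1 = C2V2
12 × 81 = 5 × V2
V2 = 972/5 = 194.4 mL

194.4 mL


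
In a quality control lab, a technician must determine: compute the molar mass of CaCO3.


M(CaCO3) = 1×40.08 + 1×12.01 + 3×16.0
= 40.08 + 12.01 + 48.0
= 100.09 g/mol

100.09 g/mol


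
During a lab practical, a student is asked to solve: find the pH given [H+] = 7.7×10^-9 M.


pH = -log10([H+]) = -log10(7.7×10^-9)
= 9 - log10(7.7)
= 9 - 0.89
= 8.11

8.11


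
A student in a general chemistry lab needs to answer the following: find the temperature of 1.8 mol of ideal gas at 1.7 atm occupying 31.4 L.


PV = nRT  (R = 0.08206 L·atm/(mol·K))
T = PV/(nR) = 1.7×31.4/(1.8×0.08206)
= 53.38/0.147708
= 361.39 K

361.39 K


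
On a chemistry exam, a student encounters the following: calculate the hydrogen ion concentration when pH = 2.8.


[H+] = 10^(-pH) = 10^(-2.8)
= 1.58×10^-3 M

1.58×10^-3 M


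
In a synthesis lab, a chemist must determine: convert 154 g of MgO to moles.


M(MgO) = 40.31 g/mol
n = mass/M = 154/40.31 = 3.8204 mol

3.8204 mol


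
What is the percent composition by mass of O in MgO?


M(MgO) = 1×24.31 + 1×16.0 = 40.31 g/mol
Mass of O = 1 × 16.0 = 16.00 g/mol
% O = 16.00/40.31 × 100 = 39.69%

39.69%


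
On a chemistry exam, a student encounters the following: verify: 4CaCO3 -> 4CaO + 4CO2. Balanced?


Equation: 4CaCO3 -> 4CaO + 4CO2
Check atoms: C: 4=4, Ca: 4=4, O: 12=12
Balanced

Yes, balanced


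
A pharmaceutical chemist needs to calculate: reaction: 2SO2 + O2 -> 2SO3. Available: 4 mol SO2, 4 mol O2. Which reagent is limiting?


Mole ratio available / coefficient:
  SO2: 4/2 = 2.000
  O2: 4/1 = 4.000
Smaller ratio is limiting.

SO2


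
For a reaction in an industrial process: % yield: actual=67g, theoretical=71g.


% yield = actual/theoretical × 100
= 67/71 × 100
= 94.37%

94.37%


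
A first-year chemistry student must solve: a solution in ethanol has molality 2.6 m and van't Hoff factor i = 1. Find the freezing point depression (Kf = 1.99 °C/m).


ΔTf = Kf × m × i
= 1.99 × 2.6 × 1
= 5.174 °C

5.174 °C


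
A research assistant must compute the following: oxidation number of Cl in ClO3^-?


x + 3(-2) = -1, so x = +5
Oxidation number: +5

+5


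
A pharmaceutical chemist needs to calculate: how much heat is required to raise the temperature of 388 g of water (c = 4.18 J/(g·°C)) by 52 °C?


q = mcΔT = 388 × 4.18 × 52
= 84335.68 J

84335.68 J


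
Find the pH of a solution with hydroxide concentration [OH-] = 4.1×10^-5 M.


pOH = -log10([OH-]) = -log10(4.1×10^-5)
= 5 - log10(4.1) = 4.39
pH = 14 - pOH = 14 - 4.39 = 9.61

9.61


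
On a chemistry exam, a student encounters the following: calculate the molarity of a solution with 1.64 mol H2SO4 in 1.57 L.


M = n/V = 1.64/1.57 = 1.045 mol/L

1.045 M


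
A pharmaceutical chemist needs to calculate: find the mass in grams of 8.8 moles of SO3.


M(SO3) = 80.07 g/mol
mass = n × M = 8.8 × 80.07 = 704.62 g

704.62 g


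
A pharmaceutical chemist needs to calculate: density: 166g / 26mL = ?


ρ = mass/volume
= 166/26
= 6.385 g/mL

6.385 g/mL


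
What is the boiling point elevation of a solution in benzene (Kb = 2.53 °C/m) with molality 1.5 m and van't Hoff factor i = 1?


ΔTb = Kb × m × i
= 2.53 × 1.5 × 1
= 3.795 °C

3.795 °C


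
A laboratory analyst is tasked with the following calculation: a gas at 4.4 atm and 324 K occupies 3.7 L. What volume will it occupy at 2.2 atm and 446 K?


P1V1/T1 = P2V2/T2
V2 = P1V1T2/(T1P2)
= 4.4×3.7×446/(324×2.2)
= 10.186 L

10.186 L


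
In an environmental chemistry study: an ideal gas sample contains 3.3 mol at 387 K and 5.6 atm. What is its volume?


PV = nRT  (R = 0.08206 L·atm/(mol·K))
V = nRT/P = 3.3×0.08206×387/5.6
= 18.714 L

18.714 L


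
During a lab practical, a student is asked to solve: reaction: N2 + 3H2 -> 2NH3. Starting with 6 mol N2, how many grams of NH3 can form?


Mole ratio NH3:N2 = 2:1
n(NH3) = 6 × 2/1 = 12.000 mol
mass = 12.000 × 17.03 = 204.36 g

204.36 g


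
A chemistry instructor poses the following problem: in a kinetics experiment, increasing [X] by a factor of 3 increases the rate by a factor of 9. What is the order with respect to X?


rate ∝ [X]^n
3^n = 9 → n = 2
Order in X: 2

2


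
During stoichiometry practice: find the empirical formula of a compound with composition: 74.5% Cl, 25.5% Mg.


Assume 100 g sample. Moles of each element:
  Cl: 74.5/35.45 = 2.102 mol
  Mg: 25.5/24.31 = 1.049 mol
Divide by smallest (1.049):
  Cl: 2.102/1.049 = 2.0
  Mg: 1.049/1.049 = 1.0
Empirical formula: MgCl2

MgCl2


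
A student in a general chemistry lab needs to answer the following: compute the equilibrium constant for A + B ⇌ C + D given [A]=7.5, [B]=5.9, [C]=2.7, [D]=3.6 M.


Kc = [C][D]/([A][B])
= (2.7^1 × 3.6^1)/(7.5^1 × 5.9^1)
= 9.72/44.25
= 0.2197

0.2197


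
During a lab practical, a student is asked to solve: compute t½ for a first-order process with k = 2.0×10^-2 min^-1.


t½ = ln2/k = 0.693147/(2.0×10^-2 min^-1)
= 34.66 min

34.66 min


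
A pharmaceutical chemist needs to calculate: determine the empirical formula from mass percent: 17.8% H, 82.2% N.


Assume 100 g sample. Moles of each element:
  H: 17.8/1.008 = 17.659 mol
  N: 82.2/14.01 = 5.867 mol
Divide by smallest (5.867):
  H: 17.659/5.867 = 3.01
  N: 5.867/5.867 = 1.0
Empirical formula: NH3

NH3


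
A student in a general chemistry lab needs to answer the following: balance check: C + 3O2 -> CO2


Equation: C + 3O2 -> CO2
Check atoms: C: 1=1, O: 6≠2
Not balanced

No, not balanced


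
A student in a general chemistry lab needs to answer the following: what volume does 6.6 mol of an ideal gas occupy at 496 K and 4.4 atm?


PV = nRT  (R = 0.08206 L·atm/(mol·K))
V = nRT/P = 6.6×0.08206×496/4.4
= 61.053 L

61.053 L


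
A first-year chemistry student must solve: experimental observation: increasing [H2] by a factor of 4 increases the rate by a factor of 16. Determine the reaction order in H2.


rate ∝ [H2]^n
4^n = 16 → n = 2
Order in H2: 2

2


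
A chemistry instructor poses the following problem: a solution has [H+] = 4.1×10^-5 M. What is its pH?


pH = -log10([H+]) = -log10(4.1×10^-5)
= 5 - log10(4.1)
= 5 - 0.61
= 4.39

4.39


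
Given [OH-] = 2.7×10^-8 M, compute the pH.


pOH = -log10([OH-]) = -log10(2.7×10^-8)
= 8 - log10(2.7) = 7.57
pH = 14 - pOH = 14 - 7.57 = 6.43

6.43


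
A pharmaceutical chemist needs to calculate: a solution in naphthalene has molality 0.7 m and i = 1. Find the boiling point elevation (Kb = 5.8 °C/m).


ΔTb = Kb × m × i
= 5.8 × 0.7 × 1
= 4.06 °C

4.06 °C


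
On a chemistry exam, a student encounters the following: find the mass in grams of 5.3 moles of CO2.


M(CO2) = 44.01 g/mol
mass = n × M = 5.3 × 44.01 = 233.25 g

233.25 g


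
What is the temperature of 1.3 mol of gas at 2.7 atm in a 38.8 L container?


PV = nRT  (R = 0.08206 L·atm/(mol·K))
T = PV/(nR) = 2.7×38.8/(1.3×0.08206)
= 104.76/0.106678
= 982.02 K

982.02 K


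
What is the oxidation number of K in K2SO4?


Group 1 metal: +1
Oxidation number: +1

+1


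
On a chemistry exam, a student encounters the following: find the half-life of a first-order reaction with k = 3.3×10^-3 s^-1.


t½ = ln2/k = 0.693147/(3.3×10^-3 s^-1)
= 210.0 s

210.0 s


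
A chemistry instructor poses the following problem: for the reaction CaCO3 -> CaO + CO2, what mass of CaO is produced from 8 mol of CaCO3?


Mole ratio CaO:CaCO3 = 1:1
n(CaO) = 8 × 1/1 = 8.000 mol
mass = 8.000 × 56.08 = 448.64 g

448.64 g


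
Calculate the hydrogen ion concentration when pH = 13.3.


[H+] = 10^(-pH) = 10^(-13.3)
= 5.01×10^-14 M

5.01×10^-14 M


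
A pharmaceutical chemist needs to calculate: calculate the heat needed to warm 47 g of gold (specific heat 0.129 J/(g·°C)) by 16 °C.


q = mcΔT = 47 × 0.129 × 16
= 97.01 J

97.01 J


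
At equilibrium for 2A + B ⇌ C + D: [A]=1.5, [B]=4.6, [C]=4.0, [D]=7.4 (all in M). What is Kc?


Kc = [C][D]/([A]^2[B])
= (4.0^1 × 7.4^1)/(1.5^2 × 4.6^1)
= 29.6/10.35
= 2.860

2.860


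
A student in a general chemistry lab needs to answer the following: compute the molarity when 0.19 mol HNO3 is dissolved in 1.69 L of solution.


M = n/V = 0.19/1.69 = 0.112 mol/L

0.112 M


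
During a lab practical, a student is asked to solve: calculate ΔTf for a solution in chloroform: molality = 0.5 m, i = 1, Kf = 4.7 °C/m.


ΔTf = Kf × m × i
= 4.7 × 0.5 × 1
= 2.35 °C

2.35 °C


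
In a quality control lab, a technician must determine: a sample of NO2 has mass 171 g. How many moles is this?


M(NO2) = 46.01 g/mol
n = mass/M = 171/46.01 = 3.7166 mol

3.7166 mol


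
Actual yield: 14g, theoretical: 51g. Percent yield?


% yield = actual/theoretical × 100
= 14/51 × 100
= 27.45%

27.45%


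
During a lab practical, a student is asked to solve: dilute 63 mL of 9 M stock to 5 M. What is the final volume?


C1V1 = C2V2
9 × 63 = 5 × V2
V2 = 567/5 = 113.4 mL

113.4 mL


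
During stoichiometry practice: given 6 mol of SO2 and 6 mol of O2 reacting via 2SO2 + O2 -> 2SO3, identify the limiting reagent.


Mole ratio available / coefficient:
  SO2: 6/2 = 3.000
  O2: 6/1 = 6.000
Smaller ratio is limiting.

SO2


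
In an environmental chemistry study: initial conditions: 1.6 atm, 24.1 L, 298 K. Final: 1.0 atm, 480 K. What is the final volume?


P1V1/T1 = P2V2/T2
V2 = P1V1T2/(T1P2)
= 1.6×24.1×480/(298×1.0)
= 62.11 L

62.11 L


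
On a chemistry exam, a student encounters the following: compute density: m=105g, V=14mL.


ρ = mass/volume
= 105/14
= 7.5 g/mL

7.5 g/mL


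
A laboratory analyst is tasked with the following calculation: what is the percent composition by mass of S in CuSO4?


M(CuSO4) = 1×63.55 + 1×32.07 + 4×16.0 = 159.62 g/mol
Mass of S = 1 × 32.07 = 32.07 g/mol
% S = 32.07/159.62 × 100 = 20.09%

20.09%


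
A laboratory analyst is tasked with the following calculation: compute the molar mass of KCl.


M(KCl) = 1×39.1 + 1×35.45
= 39.1 + 35.45
= 74.55 g/mol

74.55 g/mol


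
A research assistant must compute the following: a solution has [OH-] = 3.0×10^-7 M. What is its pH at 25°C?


pOH = -log10([OH-]) = -log10(3.0×10^-7)
= 7 - log10(3.0) = 6.52
pH = 14 - pOH = 14 - 6.52 = 7.48

7.48


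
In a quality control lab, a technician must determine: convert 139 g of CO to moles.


M(CO) = 28.01 g/mol
n = mass/M = 139/28.01 = 4.9625 mol

4.9625 mol


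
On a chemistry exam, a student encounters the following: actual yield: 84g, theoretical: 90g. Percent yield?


% yield = actual/theoretical × 100
= 84/90 × 100
= 93.33%

93.33%


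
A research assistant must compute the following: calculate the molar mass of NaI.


M(NaI) = 1×22.99 + 1×126.9
= 22.99 + 126.9
= 149.89 g/mol

149.89 g/mol


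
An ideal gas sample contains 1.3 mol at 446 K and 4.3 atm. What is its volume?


PV = nRT  (R = 0.08206 L·atm/(mol·K))
V = nRT/P = 1.3×0.08206×446/4.3
= 11.065 L

11.065 L


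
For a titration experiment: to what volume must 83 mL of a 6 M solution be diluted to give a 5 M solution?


C1V1 = C2V2
6 × 83 = 5 × V2
V2 = 498/5 = 99.6 mL

99.6 mL


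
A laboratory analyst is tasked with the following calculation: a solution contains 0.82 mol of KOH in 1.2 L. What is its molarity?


M = n/V = 0.82/1.2 = 0.683 mol/L

0.683 M


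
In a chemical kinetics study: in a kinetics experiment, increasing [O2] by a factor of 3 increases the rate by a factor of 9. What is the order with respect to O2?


rate ∝ [O2]^n
3^n = 9 → n = 2
Order in O2: 2

2


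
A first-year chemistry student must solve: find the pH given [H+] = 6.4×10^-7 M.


pH = -log10([H+]) = -log10(6.4×10^-7)
= 7 - log10(6.4)
= 7 - 0.81
= 6.19

6.19


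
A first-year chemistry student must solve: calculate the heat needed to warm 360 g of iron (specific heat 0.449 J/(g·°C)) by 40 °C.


q = mcΔT = 360 × 0.449 × 40
= 6465.60 J

6465.60 J


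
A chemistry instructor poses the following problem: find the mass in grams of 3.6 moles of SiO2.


M(SiO2) = 60.09 g/mol
mass = n × M = 3.6 × 60.09 = 216.32 g

216.32 g


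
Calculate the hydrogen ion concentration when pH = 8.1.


[H+] = 10^(-pH) = 10^(-8.1)
= 7.94×10^-9 M

7.94×10^-9 M


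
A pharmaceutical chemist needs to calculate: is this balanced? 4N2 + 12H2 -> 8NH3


Equation: 4N2 + 12H2 -> 8NH3
Check atoms: H: 24=24, N: 8=8
Balanced

Yes, balanced


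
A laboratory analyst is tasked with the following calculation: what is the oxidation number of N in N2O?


2x + (-2) = 0, so x = +1
Oxidation number: +1

+1


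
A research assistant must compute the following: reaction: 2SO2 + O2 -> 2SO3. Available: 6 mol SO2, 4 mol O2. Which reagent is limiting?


Mole ratio available / coefficient:
  SO2: 6/2 = 3.000
  O2: 4/1 = 4.000
Smaller ratio is limiting.

SO2
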